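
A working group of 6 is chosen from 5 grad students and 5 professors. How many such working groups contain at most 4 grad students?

Split by how many grad students are chosen (0 through 4).
Sum: C(5,0)·C(5,6) + C(5,1)·C(5,5) + C(5,2)·C(5,4) + C(5,3)·C(5,3) + C(5,4)·C(5,2) = 0 + 5 + 50 + 100 + 50 = 205.

205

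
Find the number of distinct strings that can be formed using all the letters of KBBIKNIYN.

The 9 letters of KBBIKNIYN have repeats: B appearing twice, I appearing twice, K appearing twice, and N appearing twice.
The number of distinct arrangements is 9!/(2!·2!·2!·2!) = 362880/16 = 22680.

22680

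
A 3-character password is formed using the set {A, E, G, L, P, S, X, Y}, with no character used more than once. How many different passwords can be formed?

This is a permutation of 3 out of 8: P(8,3) = 8!/5!.
8 × 7 × 6 = 336.

336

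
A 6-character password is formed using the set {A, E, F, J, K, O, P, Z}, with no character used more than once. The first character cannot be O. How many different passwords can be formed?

17640

The first character has 8−1 = 7 choices (anything except O).
The remaining 5 characters are filled from the other 7 symbols without repetition: 7 × 6 × 5 × 4 × 3 = 2520.
Total: 7 × 2520 = 17640.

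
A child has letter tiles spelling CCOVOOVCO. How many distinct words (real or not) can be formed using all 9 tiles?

1260

CCOVOOVCO has 9 letters with C appearing 3 times, O appearing 4 times, and V appearing twice.
Dividing 9! = 362880 by 4!·3!·2! = 288 for the repeated letters gives 1260.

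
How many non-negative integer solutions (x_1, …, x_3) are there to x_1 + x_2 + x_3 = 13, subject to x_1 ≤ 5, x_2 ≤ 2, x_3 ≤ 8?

Without the upper bounds there are C(15,2) = 105 ways to split 13 among 3 variables.
Subtract solutions that violate a single cap (substitute x_i' = x_i − (cap_i+1)): x_1 ≥ 6 gives C(9,2) = 36; x_2 ≥ 3 gives C(12,2) = 66; x_3 ≥ 9 gives C(6,2) = 15. Together 117.
Add back pairs where two caps are both exceeded: 15 + 0 + 3 = 18.
By inclusion–exclusion the count is 105 − 117 + 18 = 6.

6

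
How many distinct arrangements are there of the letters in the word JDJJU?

The 5 letters of JDJJU have repeats: J appearing 3 times.
The number of distinct arrangements is 5!/(3!) = 120/6 = 20.

20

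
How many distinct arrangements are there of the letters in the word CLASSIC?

1260

Letter multiplicities in CLASSIC: A×1, C×2, I×1, L×1, S×2.
Dividing 7! = 5040 by 2!·2! = 4 for the repeated letters gives 1260.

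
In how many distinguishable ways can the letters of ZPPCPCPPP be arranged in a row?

252

The 9 letters of ZPPCPCPPP have repeats: C appearing twice and P appearing 6 times.
Dividing 9! = 362880 by 6!·2! = 1440 for the repeated letters gives 252.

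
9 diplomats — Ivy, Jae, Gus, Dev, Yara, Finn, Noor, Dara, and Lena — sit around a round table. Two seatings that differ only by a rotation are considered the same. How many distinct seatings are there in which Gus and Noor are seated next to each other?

10080

Glue Gus and Noor into a block (2 internal orders). Seating 8 units around a circle gives (7)! arrangements.
So 2 × (7)! = 2 × 5040 = 10080.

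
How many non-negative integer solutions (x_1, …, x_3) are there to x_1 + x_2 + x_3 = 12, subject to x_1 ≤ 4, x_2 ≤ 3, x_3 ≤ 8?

Without the upper bounds there are C(14,2) = 91 ways to split 12 among 3 variables.
Subtract solutions that violate a single cap (substitute x_i' = x_i − (cap_i+1)): x_1 ≥ 5 gives C(9,2) = 36; x_2 ≥ 4 gives C(10,2) = 45; x_3 ≥ 9 gives C(5,2) = 10. Together 91.
Add back pairs where two caps are both exceeded: 10 + 0 + 0 = 10.
By inclusion–exclusion the count is 91 − 91 + 10 = 10.

10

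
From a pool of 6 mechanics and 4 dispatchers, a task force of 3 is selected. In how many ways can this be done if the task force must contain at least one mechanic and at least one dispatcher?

Unrestricted: C(10,3) = 120 ways to pick any 3 of the 10.
Subtract selections that omit an entire group: no mechanics → C(4,3) = 4; no dispatchers → C(6,3) = 20.
Both groups omitted at once is impossible, so 120 − 24 = 96.

96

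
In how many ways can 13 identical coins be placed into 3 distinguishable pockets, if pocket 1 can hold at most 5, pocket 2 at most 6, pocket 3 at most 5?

10

By stars and bars, unrestricted non-negative solutions to x_1+…+x_3 = 13 number C(13+2,2) = 105.
Subtract solutions that violate a single cap (substitute x_i' = x_i − (cap_i+1)): x_1 ≥ 6 gives C(9,2) = 36; x_2 ≥ 7 gives C(8,2) = 28; x_3 ≥ 6 gives C(9,2) = 36. Together 100.
Add back pairs where two caps are both exceeded: 1 + 3 + 1 = 5.
By inclusion–exclusion the count is 105 − 100 + 5 = 10.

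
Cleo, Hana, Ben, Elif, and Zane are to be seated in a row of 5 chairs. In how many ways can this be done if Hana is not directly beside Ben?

72

There are 5! = 120 arrangements in all. If Hana and Ben are adjacent, merging them into one block gives 2·(4)! = 48 arrangements.
So 120 − 48 = 72 arrangements keep them apart.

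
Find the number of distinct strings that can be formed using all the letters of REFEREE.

REFEREE has 7 letters with E appearing 4 times and R appearing twice.
So there are 7! / (4!·2!) = 105 distinguishable arrangements.

105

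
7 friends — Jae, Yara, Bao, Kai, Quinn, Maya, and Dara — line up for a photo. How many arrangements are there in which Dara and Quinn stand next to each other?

1440

Treat {Dara, Quinn} as a single unit. There are 6 units to order, and the pair itself can be ordered 2 ways.
So the count is 2·(6)! = 1440.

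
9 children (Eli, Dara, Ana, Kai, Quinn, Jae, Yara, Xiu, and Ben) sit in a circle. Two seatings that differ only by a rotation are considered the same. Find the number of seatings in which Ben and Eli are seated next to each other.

Glue Ben and Eli into a block (2 internal orders). Seating 8 units around a circle gives (7)! arrangements.
So 2 × (7)! = 2 × 5040 = 10080.

10080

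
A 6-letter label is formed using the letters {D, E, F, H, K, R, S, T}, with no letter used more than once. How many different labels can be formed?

20160

With no repetition, fill the 6 letters in order: 8 choices, then 7, down to 3.
8 × 7 × 6 × 5 × 4 × 3 = 20160.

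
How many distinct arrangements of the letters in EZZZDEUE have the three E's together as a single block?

Treat the 3 copies of E as a single block. The multiset to arrange is then {EEE, D, U, Z, Z, Z}, 6 items in all.
That gives (6)!/(3!) = 120 arrangements.

120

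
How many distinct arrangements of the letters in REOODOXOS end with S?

Fix S in the last position and arrange the remaining 8 letters.
Those 8 letters have O appearing 4 times, giving (8)!/(4!) = 1680.

1680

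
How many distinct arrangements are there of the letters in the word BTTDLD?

Letter multiplicities in BTTDLD: B×1, D×2, L×1, T×2.
So there are 6! / (2!·2!) = 180 distinguishable arrangements.

180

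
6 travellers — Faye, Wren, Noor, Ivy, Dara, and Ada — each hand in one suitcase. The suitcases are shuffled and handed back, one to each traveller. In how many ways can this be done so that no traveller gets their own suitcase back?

265

Let Aᵢ be the assignments in which traveller i gets their own suitcase. We want the size of the complement of A₁∪…∪A_6.
By inclusion–exclusion this is Σ_{j=0}^{6} (−1)^j C(6,j)·(6−j)!.
Computing: 720 − 720 + 360 − 120 + 30 − 6 + 1 = 265.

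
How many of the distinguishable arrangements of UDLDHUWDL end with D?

5040

Fix D in the last position and arrange the remaining 8 letters.
Those 8 letters have D appearing twice, L appearing twice, and U appearing twice, giving (8)!/(2!·2!·2!) = 5040.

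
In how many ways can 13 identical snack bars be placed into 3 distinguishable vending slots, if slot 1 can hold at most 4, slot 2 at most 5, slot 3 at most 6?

Without the upper bounds there are C(15,2) = 105 ways to split 13 among 3 vending slots.
Subtract solutions that violate a single cap (substitute x_i' = x_i − (cap_i+1)): x_1 ≥ 5 gives C(10,2) = 45; x_2 ≥ 6 gives C(9,2) = 36; x_3 ≥ 7 gives C(8,2) = 28. Together 109.
Add back pairs where two caps are both exceeded: 6 + 3 + 1 = 10.
By inclusion–exclusion the count is 105 − 109 + 10 = 6.

6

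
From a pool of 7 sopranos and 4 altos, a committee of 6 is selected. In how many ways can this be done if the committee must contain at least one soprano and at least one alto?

Unrestricted: C(11,6) = 462 ways to pick any 6 of the 11.
Selections missing a whole group: no sopranos → C(4,6) = 0; no altos → C(7,6) = 7.
Both groups omitted at once is impossible, so 462 − 7 = 455.

455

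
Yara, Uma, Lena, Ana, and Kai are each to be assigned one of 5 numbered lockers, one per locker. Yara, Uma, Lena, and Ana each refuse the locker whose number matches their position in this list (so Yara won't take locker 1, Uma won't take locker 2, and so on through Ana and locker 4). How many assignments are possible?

53

Let Aᵢ (for 1 ≤ i ≤ 4) be the placements that put person i in their forbidden locker. Any j of these fix j positions, leaving (5−j)! ways to fill the rest, and there are C(4,j) ways to pick which j.
By inclusion–exclusion, the number of valid placements is Σ_{j=0}^{4} (−1)^j C(4,j)·(5−j)!.
Computing: 120 − 96 + 36 − 8 + 1 = 53.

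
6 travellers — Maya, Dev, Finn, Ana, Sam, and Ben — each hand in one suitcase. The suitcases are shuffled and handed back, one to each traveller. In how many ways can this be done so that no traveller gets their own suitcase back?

Count assignments avoiding every fixed point. For any j of the 6 travellers fixed to their own suitcase, the other 6−j can be arranged in (6−j)! ways.
By inclusion–exclusion this is Σ_{j=0}^{6} (−1)^j C(6,j)·(6−j)!.
Computing: 720 − 720 + 360 − 120 + 30 − 6 + 1 = 265.

265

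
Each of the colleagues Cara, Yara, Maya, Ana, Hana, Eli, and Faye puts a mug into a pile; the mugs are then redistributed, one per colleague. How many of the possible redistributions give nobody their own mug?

Count assignments avoiding every fixed point. For any j of the 7 colleagues fixed to their own mug, the other 7−j can be arranged in (7−j)! ways.
By inclusion–exclusion this is Σ_{j=0}^{7} (−1)^j C(7,j)·(7−j)!.
Computing: 5040 − 5040 + 2520 − 840 + 210 − 42 + 7 − 1 = 1854.

1854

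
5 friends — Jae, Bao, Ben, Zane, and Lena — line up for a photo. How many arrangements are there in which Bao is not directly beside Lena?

Of the 5! = 120 arrangements, those with Bao and Lena adjacent number 2 × 4! = 48 (treat the pair as a block with 2 internal orders).
Complementary counting: 120 − 48 = 72.

72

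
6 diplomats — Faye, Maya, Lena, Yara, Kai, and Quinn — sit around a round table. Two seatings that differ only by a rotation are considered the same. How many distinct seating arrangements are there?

Seat Faye anywhere (absorbing the rotational symmetry), then permute the other 5: (5)! = 120.

120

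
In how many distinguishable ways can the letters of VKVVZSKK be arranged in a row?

1120

The 8 letters of VKVVZSKK have repeats: K appearing 3 times and V appearing 3 times.
The number of distinct arrangements is 8!/(3!·3!) = 40320/36 = 1120.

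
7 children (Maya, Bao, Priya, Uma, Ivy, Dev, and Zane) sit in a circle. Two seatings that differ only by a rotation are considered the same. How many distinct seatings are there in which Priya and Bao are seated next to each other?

240

Glue Priya and Bao into a block (2 internal orders). Seating 6 units around a circle gives (5)! arrangements.
So 2 × (5)! = 2 × 120 = 240.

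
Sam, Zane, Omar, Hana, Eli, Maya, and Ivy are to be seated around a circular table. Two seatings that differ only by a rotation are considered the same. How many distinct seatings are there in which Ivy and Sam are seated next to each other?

Glue Ivy and Sam into a block (2 internal orders). Seating 6 units around a circle gives (5)! arrangements.
So 2 × (5)! = 2 × 120 = 240.

240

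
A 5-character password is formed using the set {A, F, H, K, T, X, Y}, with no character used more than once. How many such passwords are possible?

2520

This is a permutation of 5 out of 7: P(7,5) = 7!/2!.
7 × 6 × 5 × 4 × 3 = 2520.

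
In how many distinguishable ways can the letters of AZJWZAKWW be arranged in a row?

15120

The 9 letters of AZJWZAKWW have repeats: A appearing twice, W appearing 3 times, and Z appearing twice.
Dividing 9! = 362880 by 3!·2!·2! = 24 for the repeated letters gives 15120.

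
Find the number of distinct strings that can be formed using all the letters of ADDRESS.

1260

The 7 letters of ADDRESS have repeats: D appearing twice and S appearing twice.
So there are 7! / (2!·2!) = 1260 distinguishable arrangements.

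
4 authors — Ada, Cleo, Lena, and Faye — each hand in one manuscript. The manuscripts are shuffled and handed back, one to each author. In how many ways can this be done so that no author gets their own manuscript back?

This is the derangement count D_4: permutations of 4 items with no fixed point.
By inclusion–exclusion this is Σ_{j=0}^{4} (−1)^j C(4,j)·(4−j)!.
Computing: 24 − 24 + 12 − 4 + 1 = 9.

9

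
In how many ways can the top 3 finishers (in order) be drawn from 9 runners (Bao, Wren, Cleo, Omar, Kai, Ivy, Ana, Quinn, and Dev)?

There are 9 choices for 1st place, 8 for 2nd, and 7 for 3rd.
That gives 9 × 8 × 7 = 504.

504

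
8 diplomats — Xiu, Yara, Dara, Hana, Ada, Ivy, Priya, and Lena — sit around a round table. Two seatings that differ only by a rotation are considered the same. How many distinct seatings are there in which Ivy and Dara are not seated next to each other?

All circular seatings of 8 people number (7)! = 5040.
Those with Ivy next to Dara: fuse the pair into one unit and seat 7 units around a circle — 2·(6)! = 1440.
Subtracting, 5040 − 1440 = 3600.

3600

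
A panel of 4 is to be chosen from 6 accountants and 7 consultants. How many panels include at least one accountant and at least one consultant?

With no constraint there are C(13,4) = 715 possible selections.
Selections missing a whole group: no accountants → C(7,4) = 35; no consultants → C(6,4) = 15.
Both groups omitted at once is impossible, so 715 − 50 = 665.

665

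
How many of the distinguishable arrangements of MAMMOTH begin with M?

360

With the first slot taken by M, it remains to arrange the other 6 letters (AMMOTH).
Those 6 letters have M appearing twice, giving (6)!/(2!) = 360.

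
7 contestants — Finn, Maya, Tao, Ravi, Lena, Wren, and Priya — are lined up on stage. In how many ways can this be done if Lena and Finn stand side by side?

1440

Place the 5 others and the Lena-Finn pair as 6 objects in a line; the pair has 2 internal arrangements.
So the count is 2·(6)! = 1440.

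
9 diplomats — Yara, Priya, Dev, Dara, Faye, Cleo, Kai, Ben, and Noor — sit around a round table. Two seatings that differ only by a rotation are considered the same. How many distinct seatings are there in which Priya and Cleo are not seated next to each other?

Without the restriction there are (8)! = 40320 seatings.
Those with Priya next to Cleo: fuse the pair into one unit and seat 8 units around a circle — 2·(7)! = 10080.
Subtracting, 40320 − 10080 = 30240.

30240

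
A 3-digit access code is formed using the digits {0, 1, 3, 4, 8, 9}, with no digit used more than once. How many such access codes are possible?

120

Choose and order 3 of the 6 symbols: the first digit has 6 options, the next 5, then 4.
6 × 5 × 4 = 120.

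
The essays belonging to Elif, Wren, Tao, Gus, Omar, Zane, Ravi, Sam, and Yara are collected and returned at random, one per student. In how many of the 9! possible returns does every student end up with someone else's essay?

133496

Count assignments avoiding every fixed point. For any j of the 9 students fixed to their own essay, the other 9−j can be arranged in (9−j)! ways.
By inclusion–exclusion this is Σ_{j=0}^{9} (−1)^j C(9,j)·(9−j)!.
Computing: 362880 − 362880 + 181440 − 60480 + 15120 − 3024 + 504 − 72 + 9 − 1 = 133496.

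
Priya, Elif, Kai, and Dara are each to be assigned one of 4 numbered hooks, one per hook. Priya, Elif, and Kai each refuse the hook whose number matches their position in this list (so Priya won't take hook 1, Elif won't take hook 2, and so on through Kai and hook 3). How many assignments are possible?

Let Aᵢ (for i ∈ {1, 2, 3}) be the placements that put person i in their forbidden hook. Any j of these fix j positions, leaving (4−j)! ways to fill the rest, and there are C(3,j) ways to pick which j.
By inclusion–exclusion, the number of valid placements is Σ_{j=0}^{3} (−1)^j C(3,j)·(4−j)!.
Computing: 24 − 18 + 6 − 1 = 11.

11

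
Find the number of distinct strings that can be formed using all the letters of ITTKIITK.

560

The 8 letters of ITTKIITK have repeats: I appearing 3 times, K appearing twice, and T appearing 3 times.
The number of distinct arrangements is 8!/(3!·3!·2!) = 40320/72 = 560.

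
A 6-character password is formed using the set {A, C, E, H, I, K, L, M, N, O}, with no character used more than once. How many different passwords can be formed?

151200

This is a permutation of 6 out of 10: P(10,6) = 10!/4!.
10 × 9 × 8 × 7 × 6 × 5 = 151200.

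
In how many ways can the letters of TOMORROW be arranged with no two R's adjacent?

There are 8!/(3!·2!) = 3360 arrangements of TOMORROW in total.
Arrangements with the R's together: treat RR as one letter, giving (7)!/(3!) = 840.
Subtracting, 3360 − 840 = 2520 arrangements keep the R's apart.

2520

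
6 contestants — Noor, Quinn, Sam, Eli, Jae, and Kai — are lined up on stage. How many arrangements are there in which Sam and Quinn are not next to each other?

Of the 6! = 720 arrangements, those with Sam and Quinn adjacent number 2 × 5! = 240 (treat the pair as a block with 2 internal orders).
So 720 − 240 = 480 arrangements keep them apart.

480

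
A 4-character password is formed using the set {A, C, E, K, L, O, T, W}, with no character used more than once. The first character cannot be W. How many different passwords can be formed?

The first character has 8−1 = 7 choices (anything except W).
The remaining 3 characters are filled from the other 7 symbols without repetition: 7 × 6 × 5 = 210.
Total: 7 × 210 = 1470.

1470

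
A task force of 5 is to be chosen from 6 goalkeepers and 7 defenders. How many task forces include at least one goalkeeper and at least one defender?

1260

With no constraint there are C(13,5) = 1287 possible selections.
Subtract selections that omit an entire group: no goalkeepers → C(7,5) = 21; no defenders → C(6,5) = 6.
Both groups omitted at once is impossible, so 1287 − 27 = 1260.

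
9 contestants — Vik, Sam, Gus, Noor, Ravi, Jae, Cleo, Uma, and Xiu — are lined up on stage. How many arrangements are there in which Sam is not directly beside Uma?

Of the 9! = 362880 arrangements, those with Sam and Uma adjacent number 2 × 8! = 80640 (treat the pair as a block with 2 internal orders).
Complementary counting: 362880 − 80640 = 282240.

282240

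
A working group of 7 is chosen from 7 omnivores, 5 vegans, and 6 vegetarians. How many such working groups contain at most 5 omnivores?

31746

Split by how many omnivores are chosen (0 through 5).
Sum: C(7,0)·C(11,7) + C(7,1)·C(11,6) + C(7,2)·C(11,5) + C(7,3)·C(11,4) + C(7,4)·C(11,3) + C(7,5)·C(11,2) = 330 + 3234 + 9702 + 11550 + 5775 + 1155 = 31746.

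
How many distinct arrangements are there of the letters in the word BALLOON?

Letter multiplicities in BALLOON: A×1, B×1, L×2, N×1, O×2.
The number of distinct arrangements is 7!/(2!·2!) = 5040/4 = 1260.

1260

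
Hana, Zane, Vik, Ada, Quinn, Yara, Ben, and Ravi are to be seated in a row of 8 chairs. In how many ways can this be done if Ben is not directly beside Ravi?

There are 8! = 40320 arrangements in all. If Ben and Ravi are adjacent, merging them into one block gives 2·(7)! = 10080 arrangements.
So 40320 − 10080 = 30240 arrangements keep them apart.

30240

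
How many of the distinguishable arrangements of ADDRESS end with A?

180

With the last slot taken by A, it remains to arrange the other 6 letters (DDRESS).
Those 6 letters have D appearing twice and S appearing twice, giving (6)!/(2!·2!) = 180.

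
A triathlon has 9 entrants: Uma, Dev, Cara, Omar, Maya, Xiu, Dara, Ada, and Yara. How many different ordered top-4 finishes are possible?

This is an ordered selection of 4 from 9: P(9,4).
That gives 9 × 8 × 7 × 6 = 3024.

3024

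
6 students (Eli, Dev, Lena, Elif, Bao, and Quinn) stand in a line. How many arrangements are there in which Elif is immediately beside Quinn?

Treat {Elif, Quinn} as a single unit. There are 5 units to order, and the pair itself can be ordered 2 ways.
That gives 2 × 5! = 2 × 120 = 240.

240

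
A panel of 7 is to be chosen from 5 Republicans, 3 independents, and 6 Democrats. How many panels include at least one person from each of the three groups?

3058

Unrestricted: C(14,7) = 3432 ways to pick any 7 of the 14.
Subtract selections that omit an entire group: no Republicans → C(9,7) = 36; no independents → C(11,7) = 330; no Democrats → C(8,7) = 8.
Add back selections omitting two groups (i.e. drawn from a single group): C(5,7) + C(3,7) + C(6,7) = 0.
By inclusion–exclusion: 3432 − 374 + 0 = 3058.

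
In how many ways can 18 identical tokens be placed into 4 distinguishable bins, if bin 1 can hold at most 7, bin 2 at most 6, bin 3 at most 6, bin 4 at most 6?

117

Ignoring the caps, the number of non-negative solutions to x_1+…+x_4 = 18 is C(21,3) = 1330.
Subtract solutions that violate a single cap (substitute x_i' = x_i − (cap_i+1)): x_1 ≥ 8 gives C(13,3) = 286; x_2 ≥ 7 gives C(14,3) = 364; x_3 ≥ 7 gives C(14,3) = 364; x_4 ≥ 7 gives C(14,3) = 364. Together 1378.
Add back pairs where two caps are both exceeded: 20 + 20 + 20 + 35 + 35 + 35 = 165.
By inclusion–exclusion the count is 1330 − 1378 + 165 = 117.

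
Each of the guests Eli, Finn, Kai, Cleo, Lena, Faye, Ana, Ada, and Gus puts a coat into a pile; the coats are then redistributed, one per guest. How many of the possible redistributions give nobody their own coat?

This is the derangement count D_9: permutations of 9 items with no fixed point.
By inclusion–exclusion this is Σ_{j=0}^{9} (−1)^j C(9,j)·(9−j)!.
Computing: 362880 − 362880 + 181440 − 60480 + 15120 − 3024 + 504 − 72 + 9 − 1 = 133496.

133496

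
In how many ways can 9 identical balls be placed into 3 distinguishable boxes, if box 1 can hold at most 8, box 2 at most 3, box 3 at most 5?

Ignoring the caps, the number of non-negative solutions to x_1+…+x_3 = 9 is C(11,2) = 55.
Subtract solutions that violate a single cap (substitute x_i' = x_i − (cap_i+1)): x_1 ≥ 9 gives C(2,2) = 1; x_2 ≥ 4 gives C(7,2) = 21; x_3 ≥ 6 gives C(5,2) = 10. Together 32.
No two caps can be exceeded simultaneously, so the pair terms are all 0.
By inclusion–exclusion the count is 55 − 32 + 0 = 23.

23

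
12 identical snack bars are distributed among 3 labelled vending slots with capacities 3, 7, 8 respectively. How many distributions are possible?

22

Without the upper bounds there are C(14,2) = 91 ways to split 12 among 3 vending slots.
Subtract solutions that violate a single cap (substitute x_i' = x_i − (cap_i+1)): x_1 ≥ 4 gives C(10,2) = 45; x_2 ≥ 8 gives C(6,2) = 15; x_3 ≥ 9 gives C(5,2) = 10. Together 70.
Add back pairs where two caps are both exceeded: 1 + 0 + 0 = 1.
By inclusion–exclusion the count is 91 − 70 + 1 = 22.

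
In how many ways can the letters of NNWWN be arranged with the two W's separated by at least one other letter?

There are 5!/(3!·2!) = 10 arrangements of NNWWN in total.
If the two W's are adjacent, glue them into one block, leaving 4 items to arrange: (4)!/(3!) = 4 ways.
Hence 10 − 4 = 6.

6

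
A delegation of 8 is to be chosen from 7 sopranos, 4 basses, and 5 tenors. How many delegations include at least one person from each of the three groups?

12201

Total 8-person selections from all 16: C(16,8) = 12870.
Selections missing a whole group: no sopranos → C(9,8) = 9; no basses → C(12,8) = 495; no tenors → C(11,8) = 165.
Add back selections omitting two groups (i.e. drawn from a single group): C(7,8) + C(4,8) + C(5,8) = 0.
By inclusion–exclusion: 12870 − 669 + 0 = 12201.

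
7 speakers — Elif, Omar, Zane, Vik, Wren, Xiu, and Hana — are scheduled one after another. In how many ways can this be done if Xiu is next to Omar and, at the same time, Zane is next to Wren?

480

Treat {Xiu,Omar} as one block (2 orders) and {Zane,Wren} as another (2 orders).
That leaves 5 units to arrange: 2 × 2 × 5! = 4 × 120 = 480.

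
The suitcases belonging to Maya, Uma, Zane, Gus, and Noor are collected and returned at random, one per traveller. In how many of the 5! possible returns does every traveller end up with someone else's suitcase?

44

This is the derangement count D_5: permutations of 5 items with no fixed point.
By inclusion–exclusion this is Σ_{j=0}^{5} (−1)^j C(5,j)·(5−j)!.
Computing: 120 − 120 + 60 − 20 + 5 − 1 = 44.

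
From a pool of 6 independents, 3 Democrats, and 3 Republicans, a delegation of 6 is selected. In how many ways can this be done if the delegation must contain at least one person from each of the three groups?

756

With no constraint there are C(12,6) = 924 possible selections.
Subtract selections that omit an entire group: no independents → C(6,6) = 1; no Democrats → C(9,6) = 84; no Republicans → C(9,6) = 84.
Add back selections omitting two groups (i.e. drawn from a single group): C(6,6) + C(3,6) + C(3,6) = 1.
By inclusion–exclusion: 924 − 169 + 1 = 756.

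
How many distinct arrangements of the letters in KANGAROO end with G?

Fix G in the last position and arrange the remaining 7 letters.
Those 7 letters have A appearing twice and O appearing twice, giving (7)!/(2!·2!) = 1260.

1260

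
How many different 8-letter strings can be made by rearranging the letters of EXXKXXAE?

840

EXXKXXAE has 8 letters with E appearing twice and X appearing 4 times.
Dividing 8! = 40320 by 4!·2! = 48 for the repeated letters gives 840.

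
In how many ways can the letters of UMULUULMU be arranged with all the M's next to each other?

168

Treat the 2 copies of M as a single block. The multiset to arrange is then {MM, L, L, U, U, U, U, U}, 8 items in all.
That gives (8)!/(5!·2!) = 168 arrangements.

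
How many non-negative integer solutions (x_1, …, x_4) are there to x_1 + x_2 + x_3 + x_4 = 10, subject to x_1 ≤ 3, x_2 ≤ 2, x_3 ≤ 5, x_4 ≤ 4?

By stars and bars, unrestricted non-negative solutions to x_1+…+x_4 = 10 number C(10+3,3) = 286.
Subtract solutions that violate a single cap (substitute x_i' = x_i − (cap_i+1)): x_1 ≥ 4 gives C(9,3) = 84; x_2 ≥ 3 gives C(10,3) = 120; x_3 ≥ 6 gives C(7,3) = 35; x_4 ≥ 5 gives C(8,3) = 56. Together 295.
Add back pairs where two caps are both exceeded: 20 + 1 + 4 + 4 + 10 + 0 = 39.
By inclusion–exclusion the count is 286 − 295 + 39 = 30.

30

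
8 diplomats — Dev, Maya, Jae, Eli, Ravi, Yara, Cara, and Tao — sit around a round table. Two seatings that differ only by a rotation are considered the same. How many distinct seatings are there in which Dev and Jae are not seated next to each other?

3600

All circular seatings of 8 people number (7)! = 5040.
Those with Dev next to Jae: fuse the pair into one unit and seat 7 units around a circle — 2·(6)! = 1440.
Subtracting, 5040 − 1440 = 3600.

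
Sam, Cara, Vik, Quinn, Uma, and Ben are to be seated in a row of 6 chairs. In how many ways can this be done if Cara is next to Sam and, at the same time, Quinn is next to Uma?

96

Treat {Cara,Sam} as one block (2 orders) and {Quinn,Uma} as another (2 orders).
That leaves 4 units to arrange: 2 × 2 × 4! = 4 × 24 = 96.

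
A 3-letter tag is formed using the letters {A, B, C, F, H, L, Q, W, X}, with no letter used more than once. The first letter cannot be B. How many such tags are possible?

448

The first letter has 9−1 = 8 choices (anything except B).
The remaining 2 letters are filled from the other 8 symbols without repetition: 8 × 7 = 56.
Total: 8 × 56 = 448.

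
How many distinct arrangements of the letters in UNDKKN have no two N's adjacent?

120

Total arrangements of UNDKKN: 6!/(2!·2!) = 180.
Arrangements with the N's together: treat NN as one letter, giving (5)!/(2!) = 60.
Subtracting, 180 − 60 = 120 arrangements keep the N's apart.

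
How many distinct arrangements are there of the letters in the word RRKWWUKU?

RRKWWUKU has 8 letters with K appearing twice, R appearing twice, U appearing twice, and W appearing twice.
The number of distinct arrangements is 8!/(2!·2!·2!·2!) = 40320/16 = 2520.

2520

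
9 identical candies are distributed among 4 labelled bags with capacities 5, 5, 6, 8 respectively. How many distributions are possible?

169

Without the upper bounds there are C(12,3) = 220 ways to split 9 among 4 bags.
Subtract solutions that violate a single cap (substitute x_i' = x_i − (cap_i+1)): x_1 ≥ 6 gives C(6,3) = 20; x_2 ≥ 6 gives C(6,3) = 20; x_3 ≥ 7 gives C(5,3) = 10; x_4 ≥ 9 gives C(3,3) = 1. Together 51.
No two caps can be exceeded simultaneously, so the pair terms are all 0.
By inclusion–exclusion the count is 220 − 51 + 0 = 169.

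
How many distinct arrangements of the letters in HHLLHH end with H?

Fix H in the last position and arrange the remaining 5 letters.
Those 5 letters have H appearing 3 times and L appearing twice, giving (5)!/(3!·2!) = 10.

10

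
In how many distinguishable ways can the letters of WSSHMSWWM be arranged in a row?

5040

The 9 letters of WSSHMSWWM have repeats: M appearing twice, S appearing 3 times, and W appearing 3 times.
The number of distinct arrangements is 9!/(3!·3!·2!) = 362880/72 = 5040.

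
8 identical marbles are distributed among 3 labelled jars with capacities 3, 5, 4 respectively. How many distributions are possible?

Without the upper bounds there are C(10,2) = 45 ways to split 8 among 3 jars.
Subtract solutions that violate a single cap (substitute x_i' = x_i − (cap_i+1)): x_1 ≥ 4 gives C(6,2) = 15; x_2 ≥ 6 gives C(4,2) = 6; x_3 ≥ 5 gives C(5,2) = 10. Together 31.
No two caps can be exceeded simultaneously, so the pair terms are all 0.
By inclusion–exclusion the count is 45 − 31 + 0 = 14.

14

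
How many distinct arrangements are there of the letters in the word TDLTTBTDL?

The 9 letters of TDLTTBTDL have repeats: D appearing twice, L appearing twice, and T appearing 4 times.
So there are 9! / (4!·2!·2!) = 3780 distinguishable arrangements.

3780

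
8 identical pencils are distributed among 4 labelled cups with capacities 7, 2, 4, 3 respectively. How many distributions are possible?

58

Ignoring the caps, the number of non-negative solutions to x_1+…+x_4 = 8 is C(11,3) = 165.
Subtract solutions that violate a single cap (substitute x_i' = x_i − (cap_i+1)): x_1 ≥ 8 gives C(3,3) = 1; x_2 ≥ 3 gives C(8,3) = 56; x_3 ≥ 5 gives C(6,3) = 20; x_4 ≥ 4 gives C(7,3) = 35. Together 112.
Add back pairs where two caps are both exceeded: 0 + 0 + 0 + 1 + 4 + 0 = 5.
By inclusion–exclusion the count is 165 − 112 + 5 = 58.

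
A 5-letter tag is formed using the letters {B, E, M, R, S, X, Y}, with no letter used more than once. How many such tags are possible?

2520

This is a permutation of 5 out of 7: P(7,5) = 7!/2!.
That product is 7 × 6 × 5 × 4 × 3 = 2520.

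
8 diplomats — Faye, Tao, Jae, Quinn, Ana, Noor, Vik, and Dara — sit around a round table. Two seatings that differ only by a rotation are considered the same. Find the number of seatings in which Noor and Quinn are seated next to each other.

1440

Glue Noor and Quinn into a block (2 internal orders). Seating 7 units around a circle gives (6)! arrangements.
So 2 × (6)! = 2 × 720 = 1440.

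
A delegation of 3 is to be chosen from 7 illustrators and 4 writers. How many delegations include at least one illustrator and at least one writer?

Total 3-person selections from all 11: C(11,3) = 165.
Subtract selections that omit an entire group: no illustrators → C(4,3) = 4; no writers → C(7,3) = 35.
Both groups omitted at once is impossible, so 165 − 39 = 126.

126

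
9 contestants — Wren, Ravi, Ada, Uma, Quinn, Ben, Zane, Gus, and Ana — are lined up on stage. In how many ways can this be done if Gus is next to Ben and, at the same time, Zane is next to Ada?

20160

Treat {Gus,Ben} as one block (2 orders) and {Zane,Ada} as another (2 orders).
That leaves 7 units to arrange: 2 × 2 × 7! = 4 × 5040 = 20160.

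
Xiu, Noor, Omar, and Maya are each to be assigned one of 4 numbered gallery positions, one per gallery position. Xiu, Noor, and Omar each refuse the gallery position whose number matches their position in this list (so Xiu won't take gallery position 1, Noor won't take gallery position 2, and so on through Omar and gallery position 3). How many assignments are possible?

11

Let Aᵢ (for i ∈ {1, 2, 3}) be the placements that put person i in their forbidden gallery position. Any j of these fix j positions, leaving (4−j)! ways to fill the rest, and there are C(3,j) ways to pick which j.
By inclusion–exclusion, the number of valid placements is Σ_{j=0}^{3} (−1)^j C(3,j)·(4−j)!.
Computing: 24 − 18 + 6 − 1 = 11.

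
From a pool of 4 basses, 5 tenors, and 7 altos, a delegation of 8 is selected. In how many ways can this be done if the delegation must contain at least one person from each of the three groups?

12201

Unrestricted: C(16,8) = 12870 ways to pick any 8 of the 16.
Subtract selections that omit an entire group: no basses → C(12,8) = 495; no tenors → C(11,8) = 165; no altos → C(9,8) = 9.
Add back selections omitting two groups (i.e. drawn from a single group): C(4,8) + C(5,8) + C(7,8) = 0.
By inclusion–exclusion: 12870 − 669 + 0 = 12201.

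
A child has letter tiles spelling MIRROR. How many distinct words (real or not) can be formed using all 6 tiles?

120

Letter multiplicities in MIRROR: I×1, M×1, O×1, R×3.
Dividing 6! = 720 by 3! = 6 for the repeated letters gives 120.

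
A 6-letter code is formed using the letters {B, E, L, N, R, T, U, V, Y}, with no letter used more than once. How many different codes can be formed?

60480

With no repetition, fill the 6 letters in order: 9 choices, then 8, down to 4.
That product is 9 × 8 × 7 × 6 × 5 × 4 = 60480.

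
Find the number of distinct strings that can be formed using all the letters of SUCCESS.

The 7 letters of SUCCESS have repeats: C appearing twice and S appearing 3 times.
The number of distinct arrangements is 7!/(3!·2!) = 5040/12 = 420.

420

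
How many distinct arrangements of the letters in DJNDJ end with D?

Fix D in the last position and arrange the remaining 4 letters.
Those 4 letters have J appearing twice, giving (4)!/(2!) = 12.

12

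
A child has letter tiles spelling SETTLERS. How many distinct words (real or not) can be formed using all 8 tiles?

The 8 letters of SETTLERS have repeats: E appearing twice, S appearing twice, and T appearing twice.
Dividing 8! = 40320 by 2!·2!·2! = 8 for the repeated letters gives 5040.

5040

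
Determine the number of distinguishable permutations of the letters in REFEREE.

105

Letter multiplicities in REFEREE: E×4, F×1, R×2.
So there are 7! / (4!·2!) = 105 distinguishable arrangements.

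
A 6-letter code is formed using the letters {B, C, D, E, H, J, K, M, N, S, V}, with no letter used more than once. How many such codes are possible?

332640

This is a permutation of 6 out of 11: P(11,6) = 11!/5!.
That product is 11 × 10 × 9 × 8 × 7 × 6 = 332640.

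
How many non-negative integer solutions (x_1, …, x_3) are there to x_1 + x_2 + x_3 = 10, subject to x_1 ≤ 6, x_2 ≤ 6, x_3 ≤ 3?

18

By stars and bars, unrestricted non-negative solutions to x_1+…+x_3 = 10 number C(10+2,2) = 66.
Subtract solutions that violate a single cap (substitute x_i' = x_i − (cap_i+1)): x_1 ≥ 7 gives C(5,2) = 10; x_2 ≥ 7 gives C(5,2) = 10; x_3 ≥ 4 gives C(8,2) = 28. Together 48.
No two caps can be exceeded simultaneously, so the pair terms are all 0.
By inclusion–exclusion the count is 66 − 48 + 0 = 18.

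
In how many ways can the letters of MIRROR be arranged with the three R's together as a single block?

Treat the 3 copies of R as a single block. The multiset to arrange is then {RRR, I, M, O}, 4 items in all.
All 4 items are distinct, so there are (4)! = 24 arrangements.

24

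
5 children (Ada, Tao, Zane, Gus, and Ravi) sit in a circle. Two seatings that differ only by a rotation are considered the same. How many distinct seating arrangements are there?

24

Around a circle, 5 distinct people have 5!/5 = (4)! = 24 rotationally distinct seatings.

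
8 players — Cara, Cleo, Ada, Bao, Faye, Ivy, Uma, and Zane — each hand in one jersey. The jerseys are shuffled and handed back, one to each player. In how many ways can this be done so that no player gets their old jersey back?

This is the derangement count D_8: permutations of 8 items with no fixed point.
By inclusion–exclusion this is Σ_{j=0}^{8} (−1)^j C(8,j)·(8−j)!.
Computing: 40320 − 40320 + 20160 − 6720 + 1680 − 336 + 56 − 8 + 1 = 14833.

14833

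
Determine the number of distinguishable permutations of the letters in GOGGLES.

Letter multiplicities in GOGGLES: E×1, G×3, L×1, O×1, S×1.
The number of distinct arrangements is 7!/(3!) = 5040/6 = 840.

840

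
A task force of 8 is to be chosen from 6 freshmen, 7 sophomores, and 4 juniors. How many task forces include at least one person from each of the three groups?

With no constraint there are C(17,8) = 24310 possible selections.
Selections missing a whole group: no freshmen → C(11,8) = 165; no sophomores → C(10,8) = 45; no juniors → C(13,8) = 1287.
Add back selections omitting two groups (i.e. drawn from a single group): C(6,8) + C(7,8) + C(4,8) = 0.
By inclusion–exclusion: 24310 − 1497 + 0 = 22813.

22813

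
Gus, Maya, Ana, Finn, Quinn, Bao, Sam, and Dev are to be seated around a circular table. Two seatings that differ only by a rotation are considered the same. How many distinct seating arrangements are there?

5040

Fix one person's seat to break rotational symmetry; the remaining 7 people can be arranged in (7)! = 5040 ways.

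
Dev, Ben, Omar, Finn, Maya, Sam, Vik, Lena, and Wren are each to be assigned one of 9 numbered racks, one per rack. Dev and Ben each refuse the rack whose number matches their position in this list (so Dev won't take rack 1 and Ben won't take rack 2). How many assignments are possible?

Let Aᵢ (for i ∈ {1, 2}) be the placements that put person i in their forbidden rack. Any j of these fix j positions, leaving (9−j)! ways to fill the rest, and there are C(2,j) ways to pick which j.
By inclusion–exclusion, the number of valid placements is Σ_{j=0}^{2} (−1)^j C(2,j)·(9−j)!.
Computing: 362880 − 80640 + 5040 = 287280.

287280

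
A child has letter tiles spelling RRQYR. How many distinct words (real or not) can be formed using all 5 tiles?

20

RRQYR has 5 letters with R appearing 3 times.
So there are 5! / (3!) = 20 distinguishable arrangements.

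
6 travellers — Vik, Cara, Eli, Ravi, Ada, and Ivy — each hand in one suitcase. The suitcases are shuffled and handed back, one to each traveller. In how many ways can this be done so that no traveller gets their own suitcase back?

This is the derangement count D_6: permutations of 6 items with no fixed point.
By inclusion–exclusion this is Σ_{j=0}^{6} (−1)^j C(6,j)·(6−j)!.
Computing: 720 − 720 + 360 − 120 + 30 − 6 + 1 = 265.

265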